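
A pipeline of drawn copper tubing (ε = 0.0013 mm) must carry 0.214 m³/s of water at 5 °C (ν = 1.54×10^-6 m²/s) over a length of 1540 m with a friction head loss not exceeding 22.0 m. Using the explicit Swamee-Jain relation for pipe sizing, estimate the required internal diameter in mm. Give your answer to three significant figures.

Swamee-Jain (Type III): D = 0.66·[ε^1.25·(LQ²/(gh_f))^4.75 + ν·Q^9.4·(L/(gh_f))^5.2]^0.04
LQ²/(gh_f) = 0.3268; L/(gh_f) = 7.136
Term 1 = ε^1.25·(…)^4.75 = 2.16×10^-10; Term 2 = ν·Q^9.4·(…)^5.2 = 2.14×10^-8
D = 0.66·(2.16×10^-10 + 2.14×10^-8)^0.04 = 0.3258 m = 326 mm
Check: V = 2.57 m/s, Re = 5.43×10^5, f = 0.01297, h_f = 20.6 m ≈ 22.0 m ✓

D ≈ 326 mm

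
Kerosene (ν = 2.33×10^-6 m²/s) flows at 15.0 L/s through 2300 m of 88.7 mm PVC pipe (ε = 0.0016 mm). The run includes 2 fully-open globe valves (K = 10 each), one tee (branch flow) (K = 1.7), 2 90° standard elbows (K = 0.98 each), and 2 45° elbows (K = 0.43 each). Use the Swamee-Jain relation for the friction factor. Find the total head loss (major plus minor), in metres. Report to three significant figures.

H_L ≈ 150 m

V = 4Q/(πD²) = 2.427 m/s; V²/2g = 0.3003 m
Re = 9.24×10^4, ε/D = 1.80×10^-5 → f = 0.01827 (Swamee-Jain)
Major: h_f = f(L/D)·V²/2g = 0.01827·25930·0.3003 = 142.3 m
Minor: ΣK = 24.5; h_m = ΣK·V²/2g = 7.364 m
Total H_L = 142.3 + 7.364 = 149.6 m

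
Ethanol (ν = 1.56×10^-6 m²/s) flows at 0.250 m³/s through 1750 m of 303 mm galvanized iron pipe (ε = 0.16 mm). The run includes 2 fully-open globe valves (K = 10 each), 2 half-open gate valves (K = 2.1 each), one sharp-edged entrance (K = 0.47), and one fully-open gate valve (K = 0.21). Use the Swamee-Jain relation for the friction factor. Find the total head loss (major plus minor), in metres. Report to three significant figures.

V = 4Q/(πD²) = 3.467 m/s; V²/2g = 0.6127 m
Re = 6.73×10^5, ε/D = 5.28×10^-4 → f = 0.01772 (Swamee-Jain)
Major: h_f = f(L/D)·V²/2g = 0.01772·5776·0.6127 = 62.70 m
Minor: ΣK = 24.9; h_m = ΣK·V²/2g = 15.24 m
Total H_L = 62.70 + 15.24 = 77.95 m

H_L ≈ 77.9 m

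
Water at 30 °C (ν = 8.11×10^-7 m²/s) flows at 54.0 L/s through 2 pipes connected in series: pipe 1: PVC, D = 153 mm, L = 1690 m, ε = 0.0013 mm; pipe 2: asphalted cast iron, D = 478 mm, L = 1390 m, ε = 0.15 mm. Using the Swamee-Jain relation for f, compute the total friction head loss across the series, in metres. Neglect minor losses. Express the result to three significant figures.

H ≈ 63.4 m

Pipe 1: V = 2.937 m/s, Re = 5.54×10^5, ε/D = 8.50×10^-6, f = 0.01300, h_1 = f(L/D)V²/2g = 63.13 m
Pipe 2: V = 0.3009 m/s, Re = 1.77×10^5, ε/D = 3.14×10^-4, f = 0.01812, h_2 = f(L/D)V²/2g = 0.2432 m
Series → Q common, losses add: H = Σh = 63.38 m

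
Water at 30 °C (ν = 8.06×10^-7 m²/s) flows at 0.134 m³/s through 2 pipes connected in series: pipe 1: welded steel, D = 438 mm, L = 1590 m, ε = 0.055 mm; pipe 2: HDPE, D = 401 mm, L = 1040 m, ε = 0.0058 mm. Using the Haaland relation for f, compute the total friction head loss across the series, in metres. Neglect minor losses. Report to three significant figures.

Pipe 1: V = 0.8893 m/s, Re = 4.83×10^5, ε/D = 1.26×10^-4, f = 0.01460, h_1 = f(L/D)V²/2g = 2.136 m
Pipe 2: V = 1.061 m/s, Re = 5.28×10^5, ε/D = 1.45×10^-5, f = 0.01311, h_2 = f(L/D)V²/2g = 1.951 m
Series → Q common, losses add: H = Σh = 4.087 m

H ≈ 4.09 m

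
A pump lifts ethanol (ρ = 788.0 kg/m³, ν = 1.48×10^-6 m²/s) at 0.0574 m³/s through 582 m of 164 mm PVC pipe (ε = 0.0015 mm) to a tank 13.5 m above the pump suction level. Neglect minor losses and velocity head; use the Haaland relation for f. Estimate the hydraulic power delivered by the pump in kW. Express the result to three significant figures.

V = 4Q/(πD²) = 2.717 m/s; Re = 3.01×10^5; ε/D = 9.15×10^-6; f = 0.01441
h_f = f(L/D)V²/2g = 19.24 m
Total head H = z + h_f = 13.5 + 19.24 = 32.74 m
P_hyd = ρgQH = 788.0·9.81·0.0574·32.74 = 14.53 kW

P_hyd ≈ 14.5 kW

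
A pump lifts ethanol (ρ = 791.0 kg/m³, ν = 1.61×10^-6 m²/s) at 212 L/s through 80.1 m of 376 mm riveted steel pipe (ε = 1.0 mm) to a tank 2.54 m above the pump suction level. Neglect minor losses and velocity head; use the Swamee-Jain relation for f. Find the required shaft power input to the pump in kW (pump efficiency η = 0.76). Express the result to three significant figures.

P_shaft ≈ 7.70 kW

V = 4Q/(πD²) = 1.909 m/s; Re = 4.46×10^5; ε/D = 0.00266; f = 0.02575
h_f = f(L/D)V²/2g = 1.019 m
Total head H = z + h_f = 2.54 + 1.019 = 3.559 m
P_hyd = ρgQH = 791.0·9.81·0.212·3.559 = 5.855 kW
P_shaft = P_hyd/η = 5.855/0.76 = 7.704 kW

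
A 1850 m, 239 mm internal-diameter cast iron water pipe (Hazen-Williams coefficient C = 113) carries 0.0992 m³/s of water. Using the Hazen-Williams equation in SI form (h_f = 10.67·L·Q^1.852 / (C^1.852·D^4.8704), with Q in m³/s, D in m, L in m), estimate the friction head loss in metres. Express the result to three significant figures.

h_f ≈ 45.9 m

h_f = 10.67·1850·0.0992^1.852 / (113^1.852·0.239^4.8704) = 45.92 m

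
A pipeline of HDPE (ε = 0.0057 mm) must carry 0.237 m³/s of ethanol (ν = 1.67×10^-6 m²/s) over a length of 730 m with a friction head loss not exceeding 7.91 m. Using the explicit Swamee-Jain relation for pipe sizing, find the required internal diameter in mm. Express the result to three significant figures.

D ≈ 360 mm

Swamee-Jain (Type III): D = 0.66·[ε^1.25·(LQ²/(gh_f))^4.75 + ν·Q^9.4·(L/(gh_f))^5.2]^0.04
LQ²/(gh_f) = 0.5284; L/(gh_f) = 9.408
Term 1 = ε^1.25·(…)^4.75 = 1.35×10^-8; Term 2 = ν·Q^9.4·(…)^5.2 = 2.56×10^-7
D = 0.66·(1.35×10^-8 + 2.56×10^-7)^0.04 = 0.3604 m = 360 mm
Check: V = 2.32 m/s, Re = 5.01×10^5, f = 0.01334, h_f = 7.44 m ≈ 7.91 m ✓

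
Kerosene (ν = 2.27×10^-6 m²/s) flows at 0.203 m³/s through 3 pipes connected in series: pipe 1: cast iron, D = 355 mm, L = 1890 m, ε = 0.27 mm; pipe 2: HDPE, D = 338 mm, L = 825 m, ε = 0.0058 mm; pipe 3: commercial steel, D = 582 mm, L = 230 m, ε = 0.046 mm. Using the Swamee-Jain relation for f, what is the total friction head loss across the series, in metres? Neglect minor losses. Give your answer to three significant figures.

Pipe 1: V = 2.051 m/s, Re = 3.21×10^5, ε/D = 7.61×10^-4, f = 0.01962, h_1 = f(L/D)V²/2g = 22.39 m
Pipe 2: V = 2.262 m/s, Re = 3.37×10^5, ε/D = 1.72×10^-5, f = 0.01428, h_2 = f(L/D)V²/2g = 9.094 m
Pipe 3: V = 0.7631 m/s, Re = 1.96×10^5, ε/D = 7.90×10^-5, f = 0.01628, h_3 = f(L/D)V²/2g = 0.1909 m
Series → Q common, losses add: H = Σh = 31.67 m

H ≈ 31.7 m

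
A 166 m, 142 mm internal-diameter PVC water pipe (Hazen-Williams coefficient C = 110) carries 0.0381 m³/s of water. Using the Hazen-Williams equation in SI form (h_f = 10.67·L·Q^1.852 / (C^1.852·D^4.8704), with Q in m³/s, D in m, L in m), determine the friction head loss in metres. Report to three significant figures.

h_f ≈ 9.29 m

h_f = 10.67·166·0.0381^1.852 / (110^1.852·0.142^4.8704) = 9.294 m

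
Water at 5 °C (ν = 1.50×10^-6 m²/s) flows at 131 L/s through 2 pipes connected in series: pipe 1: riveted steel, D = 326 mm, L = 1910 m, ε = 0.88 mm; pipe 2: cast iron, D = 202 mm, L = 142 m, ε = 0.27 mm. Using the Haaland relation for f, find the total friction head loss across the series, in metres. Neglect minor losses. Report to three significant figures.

H ≈ 31.9 m

Pipe 1: V = 1.569 m/s, Re = 3.41×10^5, ε/D = 0.00270, f = 0.02584, h_1 = f(L/D)V²/2g = 19.01 m
Pipe 2: V = 4.088 m/s, Re = 5.50×10^5, ε/D = 0.00134, f = 0.02153, h_2 = f(L/D)V²/2g = 12.89 m
Series → Q common, losses add: H = Σh = 31.90 m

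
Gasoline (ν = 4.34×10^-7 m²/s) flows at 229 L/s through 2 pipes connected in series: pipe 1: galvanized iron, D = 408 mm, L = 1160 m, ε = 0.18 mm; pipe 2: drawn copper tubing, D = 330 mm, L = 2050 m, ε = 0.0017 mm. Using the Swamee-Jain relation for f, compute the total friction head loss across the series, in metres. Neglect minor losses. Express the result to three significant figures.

H ≈ 31.3 m

Pipe 1: V = 1.752 m/s, Re = 1.65×10^6, ε/D = 4.41×10^-4, f = 0.01666, h_1 = f(L/D)V²/2g = 7.408 m
Pipe 2: V = 2.677 m/s, Re = 2.04×10^6, ε/D = 5.15×10^-6, f = 0.01053, h_2 = f(L/D)V²/2g = 23.91 m
Series → Q common, losses add: H = Σh = 31.32 m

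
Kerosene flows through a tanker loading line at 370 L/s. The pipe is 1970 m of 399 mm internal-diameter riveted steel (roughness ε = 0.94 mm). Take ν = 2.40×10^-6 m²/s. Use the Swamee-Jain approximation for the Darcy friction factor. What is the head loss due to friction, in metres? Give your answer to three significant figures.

V = 4Q/(πD²) = 4·0.370/(π·0.399²) = 2.959 m/s
Re = VD/ν = 2.959·0.399/2.40×10^-6 = 4.92×10^5 → turbulent
ε/D = 0.94/399 = 0.00236
Swamee-Jain: f = 0.02492
h_f = f(L/D)V²/(2g) = 0.02492·(1970/0.399)·2.959²/(2·9.81) = 54.91 m

h_f ≈ 54.9 m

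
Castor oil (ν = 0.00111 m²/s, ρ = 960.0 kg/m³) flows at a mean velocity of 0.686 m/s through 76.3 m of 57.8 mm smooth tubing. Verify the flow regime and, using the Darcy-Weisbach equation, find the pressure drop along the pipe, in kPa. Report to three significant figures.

Re = VD/ν = 0.686·0.05780/0.00111 = 35.7 → laminar (Re < 2300)
f = 64/Re = 1.792
h_f = f(L/D)V²/(2g) = 1.792·(76.3/0.05780)·0.686²/(2·9.81) = 56.73 m
Δp = ρg·h_f = 960.0·9.81·56.73 = 534.2 kPa

Δp ≈ 534 kPa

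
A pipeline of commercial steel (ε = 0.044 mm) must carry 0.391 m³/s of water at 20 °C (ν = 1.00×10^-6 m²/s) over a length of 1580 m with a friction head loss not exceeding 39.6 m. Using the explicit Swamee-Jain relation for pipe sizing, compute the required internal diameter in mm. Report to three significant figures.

Swamee-Jain (Type III): D = 0.66·[ε^1.25·(LQ²/(gh_f))^4.75 + ν·Q^9.4·(L/(gh_f))^5.2]^0.04
LQ²/(gh_f) = 0.6218; L/(gh_f) = 4.067
Term 1 = ε^1.25·(…)^4.75 = 3.75×10^-7; Term 2 = ν·Q^9.4·(…)^5.2 = 2.16×10^-7
D = 0.66·(3.75×10^-7 + 2.16×10^-7)^0.04 = 0.3719 m = 372 mm
Check: V = 3.60 m/s, Re = 1.34×10^6, f = 0.01349, h_f = 37.8 m ≈ 39.6 m ✓

D ≈ 372 mm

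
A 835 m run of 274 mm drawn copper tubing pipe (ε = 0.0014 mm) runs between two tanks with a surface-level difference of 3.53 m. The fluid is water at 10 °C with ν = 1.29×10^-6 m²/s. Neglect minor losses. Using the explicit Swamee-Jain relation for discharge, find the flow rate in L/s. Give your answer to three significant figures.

Swamee-Jain (Type II): Q = -0.965·√(gD⁵h_f/L)·ln[ε/(3.7D) + √(3.17ν²L/(gD³h_f))]
√(gD⁵h_f/L) = √(9.81·0.274⁵·3.53/835) = 0.008003
ε/(3.7D) = 1.38×10^-6; √(3.17ν²L/(gD³h_f)) = 7.86×10^-5
Q = -0.965·0.008003·ln(8.002×10^-5) = 0.07285 m³/s
Check: V = 1.24 m/s, Re = 2.62×10^5, f = 0.01480, h_f = 3.51 m ≈ 3.53 m ✓

Q ≈ 72.9 L/s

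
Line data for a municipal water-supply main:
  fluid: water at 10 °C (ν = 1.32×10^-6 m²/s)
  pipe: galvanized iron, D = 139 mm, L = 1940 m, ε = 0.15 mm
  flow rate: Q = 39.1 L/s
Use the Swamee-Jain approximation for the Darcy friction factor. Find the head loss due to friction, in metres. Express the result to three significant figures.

h_f ≈ 99.9 m

V = 4Q/(πD²) = 4·0.0391/(π·0.139²) = 2.577 m/s
Re = VD/ν = 2.577·0.139/1.32×10^-6 = 2.71×10^5 → turbulent
ε/D = 0.15/139 = 0.00108
Swamee-Jain: f = 0.02116
h_f = f(L/D)V²/(2g) = 0.02116·(1940/0.139)·2.577²/(2·9.81) = 99.95 m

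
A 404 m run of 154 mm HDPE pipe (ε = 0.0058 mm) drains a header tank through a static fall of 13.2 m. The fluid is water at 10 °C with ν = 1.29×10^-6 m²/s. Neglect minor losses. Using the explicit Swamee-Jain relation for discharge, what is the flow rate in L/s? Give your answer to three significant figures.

Swamee-Jain (Type II): Q = -0.965·√(gD⁵h_f/L)·ln[ε/(3.7D) + √(3.17ν²L/(gD³h_f))]
√(gD⁵h_f/L) = √(9.81·0.154⁵·13.2/404) = 0.005269
ε/(3.7D) = 1.02×10^-5; √(3.17ν²L/(gD³h_f)) = 6.71×10^-5
Q = -0.965·0.005269·ln(7.731×10^-5) = 0.04814 m³/s
Check: V = 2.58 m/s, Re = 3.09×10^5, f = 0.01473, h_f = 13.2 m ≈ 13.2 m ✓

Q ≈ 48.1 L/s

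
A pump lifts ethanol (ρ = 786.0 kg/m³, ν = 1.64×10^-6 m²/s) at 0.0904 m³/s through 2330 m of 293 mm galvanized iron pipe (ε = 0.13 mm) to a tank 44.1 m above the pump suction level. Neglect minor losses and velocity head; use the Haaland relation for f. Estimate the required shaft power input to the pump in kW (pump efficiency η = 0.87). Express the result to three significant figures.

P_shaft ≈ 45.9 kW

V = 4Q/(πD²) = 1.341 m/s; Re = 2.40×10^5; ε/D = 4.44×10^-4; f = 0.01805
h_f = f(L/D)V²/2g = 13.15 m
Total head H = z + h_f = 44.1 + 13.15 = 57.25 m
P_hyd = ρgQH = 786.0·9.81·0.0904·57.25 = 39.91 kW
P_shaft = P_hyd/η = 39.91/0.87 = 45.87 kW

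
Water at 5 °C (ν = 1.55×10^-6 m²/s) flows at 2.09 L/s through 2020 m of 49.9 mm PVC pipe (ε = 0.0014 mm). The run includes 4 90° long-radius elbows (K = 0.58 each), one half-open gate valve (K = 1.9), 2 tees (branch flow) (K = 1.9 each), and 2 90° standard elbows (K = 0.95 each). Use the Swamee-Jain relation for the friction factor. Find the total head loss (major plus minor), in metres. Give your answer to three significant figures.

H_L ≈ 54.1 m

V = 4Q/(πD²) = 1.069 m/s; V²/2g = 0.05821 m
Re = 3.44×10^4, ε/D = 2.81×10^-5 → f = 0.02272 (Swamee-Jain)
Major: h_f = f(L/D)·V²/2g = 0.02272·40481·0.05821 = 53.54 m
Minor: ΣK = 9.92; h_m = ΣK·V²/2g = 0.5775 m
Total H_L = 53.54 + 0.5775 = 54.12 m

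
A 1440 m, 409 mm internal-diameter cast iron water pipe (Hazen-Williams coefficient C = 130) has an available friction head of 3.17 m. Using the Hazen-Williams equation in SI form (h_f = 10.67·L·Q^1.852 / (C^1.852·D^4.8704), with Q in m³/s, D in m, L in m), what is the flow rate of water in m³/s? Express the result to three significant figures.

Rearranging: Q = [h_f·C^1.852·D^4.8704 / (10.67·L)]^(1/1.852)
Q = [3.17·130^1.852·0.409^4.8704 / (10.67·1440)]^0.540 = 0.1267 m³/s

Q ≈ 0.127 m³/s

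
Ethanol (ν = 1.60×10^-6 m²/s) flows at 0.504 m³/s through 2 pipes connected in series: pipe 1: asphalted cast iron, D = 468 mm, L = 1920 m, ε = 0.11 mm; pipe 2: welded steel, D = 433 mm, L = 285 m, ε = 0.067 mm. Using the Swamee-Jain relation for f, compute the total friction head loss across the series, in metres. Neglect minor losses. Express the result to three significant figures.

H ≈ 33.0 m

Pipe 1: V = 2.930 m/s, Re = 8.57×10^5, ε/D = 2.35×10^-4, f = 0.01527, h_1 = f(L/D)V²/2g = 27.40 m
Pipe 2: V = 3.423 m/s, Re = 9.26×10^5, ε/D = 1.55×10^-4, f = 0.01432, h_2 = f(L/D)V²/2g = 5.627 m
Series → Q common, losses add: H = Σh = 33.03 m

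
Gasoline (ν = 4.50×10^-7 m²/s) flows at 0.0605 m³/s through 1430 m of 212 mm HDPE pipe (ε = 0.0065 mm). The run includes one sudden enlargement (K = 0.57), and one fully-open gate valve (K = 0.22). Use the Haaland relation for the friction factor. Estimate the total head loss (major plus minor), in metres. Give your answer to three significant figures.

H_L ≈ 12.8 m

V = 4Q/(πD²) = 1.714 m/s; V²/2g = 0.1497 m
Re = 8.07×10^5, ε/D = 3.07×10^-5 → f = 0.01252 (Haaland)
Major: h_f = f(L/D)·V²/2g = 0.01252·6745·0.1497 = 12.64 m
Minor: ΣK = 0.790; h_m = ΣK·V²/2g = 0.1183 m
Total H_L = 12.64 + 0.1183 = 12.76 m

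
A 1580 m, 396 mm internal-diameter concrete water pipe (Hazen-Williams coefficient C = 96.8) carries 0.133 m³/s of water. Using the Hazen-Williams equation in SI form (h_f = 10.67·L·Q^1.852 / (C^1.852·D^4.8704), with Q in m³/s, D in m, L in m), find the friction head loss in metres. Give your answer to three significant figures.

h_f = 10.67·1580·0.133^1.852 / (96.8^1.852·0.396^4.8704) = 7.687 m

h_f ≈ 7.69 m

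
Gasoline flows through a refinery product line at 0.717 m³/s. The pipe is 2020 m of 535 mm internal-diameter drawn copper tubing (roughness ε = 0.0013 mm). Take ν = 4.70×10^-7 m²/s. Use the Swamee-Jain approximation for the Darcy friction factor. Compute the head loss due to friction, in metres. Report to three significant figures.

h_f ≈ 18.8 m

V = 4Q/(πD²) = 4·0.717/(π·0.535²) = 3.189 m/s
Re = VD/ν = 3.189·0.535/4.70×10^-7 = 3.63×10^6 → turbulent
ε/D = 0.0013/535 = 2.43×10^-6
Swamee-Jain: f = 0.009586
h_f = f(L/D)V²/(2g) = 0.009586·(2020/0.535)·3.189²/(2·9.81) = 18.77 m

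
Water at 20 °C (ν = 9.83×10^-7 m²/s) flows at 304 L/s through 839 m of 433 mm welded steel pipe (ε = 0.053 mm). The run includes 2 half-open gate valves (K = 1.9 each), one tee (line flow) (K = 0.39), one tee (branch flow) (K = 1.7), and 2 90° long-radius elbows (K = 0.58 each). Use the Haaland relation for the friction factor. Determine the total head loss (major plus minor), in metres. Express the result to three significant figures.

H_L ≈ 7.32 m

V = 4Q/(πD²) = 2.064 m/s; V²/2g = 0.2172 m
Re = 9.09×10^5, ε/D = 1.22×10^-4 → f = 0.01374 (Haaland)
Major: h_f = f(L/D)·V²/2g = 0.01374·1938·0.2172 = 5.784 m
Minor: ΣK = 7.05; h_m = ΣK·V²/2g = 1.531 m
Total H_L = 5.784 + 1.531 = 7.315 m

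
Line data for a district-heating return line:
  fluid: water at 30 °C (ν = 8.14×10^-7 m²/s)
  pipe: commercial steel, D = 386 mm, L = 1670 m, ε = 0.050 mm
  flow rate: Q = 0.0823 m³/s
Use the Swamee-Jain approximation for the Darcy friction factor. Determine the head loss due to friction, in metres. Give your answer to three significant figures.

V = 4Q/(πD²) = 4·0.0823/(π·0.386²) = 0.7033 m/s
Re = VD/ν = 0.7033·0.386/8.14×10^-7 = 3.34×10^5 → turbulent
ε/D = 0.050/386 = 1.30×10^-4
Swamee-Jain: f = 0.01550
h_f = f(L/D)V²/(2g) = 0.01550·(1670/0.386)·0.7033²/(2·9.81) = 1.691 m

h_f ≈ 1.69 m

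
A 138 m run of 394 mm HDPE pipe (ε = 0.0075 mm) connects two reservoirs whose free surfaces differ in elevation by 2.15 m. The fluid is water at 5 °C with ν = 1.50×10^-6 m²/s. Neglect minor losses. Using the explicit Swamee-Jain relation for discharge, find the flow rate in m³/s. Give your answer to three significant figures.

Q ≈ 0.380 m³/s

Swamee-Jain (Type II): Q = -0.965·√(gD⁵h_f/L)·ln[ε/(3.7D) + √(3.17ν²L/(gD³h_f))]
√(gD⁵h_f/L) = √(9.81·0.394⁵·2.15/138) = 0.03809
ε/(3.7D) = 5.14×10^-6; √(3.17ν²L/(gD³h_f)) = 2.76×10^-5
Q = -0.965·0.03809·ln(3.277×10^-5) = 0.3796 m³/s
Check: V = 3.11 m/s, Re = 8.18×10^5, f = 0.01241, h_f = 2.15 m ≈ 2.15 m ✓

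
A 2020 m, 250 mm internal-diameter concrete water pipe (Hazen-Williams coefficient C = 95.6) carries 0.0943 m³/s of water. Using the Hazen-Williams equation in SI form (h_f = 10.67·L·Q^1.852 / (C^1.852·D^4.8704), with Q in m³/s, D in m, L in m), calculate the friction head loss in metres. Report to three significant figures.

h_f ≈ 50.0 m

h_f = 10.67·2020·0.0943^1.852 / (95.6^1.852·0.250^4.8704) = 49.98 m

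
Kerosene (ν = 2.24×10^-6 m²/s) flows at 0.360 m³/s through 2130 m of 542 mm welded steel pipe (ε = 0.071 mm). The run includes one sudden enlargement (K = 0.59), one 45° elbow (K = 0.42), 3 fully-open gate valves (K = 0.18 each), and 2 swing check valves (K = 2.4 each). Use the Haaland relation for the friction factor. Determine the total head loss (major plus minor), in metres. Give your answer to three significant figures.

V = 4Q/(πD²) = 1.560 m/s; V²/2g = 0.1241 m
Re = 3.78×10^5, ε/D = 1.31×10^-4 → f = 0.01506 (Haaland)
Major: h_f = f(L/D)·V²/2g = 0.01506·3930·0.1241 = 7.345 m
Minor: ΣK = 6.35; h_m = ΣK·V²/2g = 0.7880 m
Total H_L = 7.345 + 0.7880 = 8.133 m

H_L ≈ 8.13 m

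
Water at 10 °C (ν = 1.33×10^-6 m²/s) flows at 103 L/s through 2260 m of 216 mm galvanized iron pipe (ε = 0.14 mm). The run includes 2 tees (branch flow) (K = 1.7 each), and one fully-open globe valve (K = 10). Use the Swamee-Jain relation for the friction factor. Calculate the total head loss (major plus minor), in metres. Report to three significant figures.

V = 4Q/(πD²) = 2.811 m/s; V²/2g = 0.4027 m
Re = 4.57×10^5, ε/D = 6.48×10^-4 → f = 0.01872 (Swamee-Jain)
Major: h_f = f(L/D)·V²/2g = 0.01872·10463·0.4027 = 78.86 m
Minor: ΣK = 13.4; h_m = ΣK·V²/2g = 5.396 m
Total H_L = 78.86 + 5.396 = 84.26 m

H_L ≈ 84.3 m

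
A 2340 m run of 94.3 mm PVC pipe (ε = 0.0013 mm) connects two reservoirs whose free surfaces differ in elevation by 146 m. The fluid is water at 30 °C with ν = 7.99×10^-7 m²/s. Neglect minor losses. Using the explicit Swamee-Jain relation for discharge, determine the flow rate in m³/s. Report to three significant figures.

Q ≈ 0.0198 m³/s

Swamee-Jain (Type II): Q = -0.965·√(gD⁵h_f/L)·ln[ε/(3.7D) + √(3.17ν²L/(gD³h_f))]
√(gD⁵h_f/L) = √(9.81·0.0943⁵·146/2340) = 0.002136
ε/(3.7D) = 3.73×10^-6; √(3.17ν²L/(gD³h_f)) = 6.28×10^-5
Q = -0.965·0.002136·ln(6.652×10^-5) = 0.01983 m³/s
Check: V = 2.84 m/s, Re = 3.35×10^5, f = 0.01425, h_f = 145 m ≈ 146 m ✓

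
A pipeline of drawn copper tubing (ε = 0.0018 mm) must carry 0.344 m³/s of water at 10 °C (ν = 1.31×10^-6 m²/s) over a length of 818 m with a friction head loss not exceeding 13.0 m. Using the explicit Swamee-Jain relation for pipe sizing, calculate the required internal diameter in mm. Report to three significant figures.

Swamee-Jain (Type III): D = 0.66·[ε^1.25·(LQ²/(gh_f))^4.75 + ν·Q^9.4·(L/(gh_f))^5.2]^0.04
LQ²/(gh_f) = 0.7590; L/(gh_f) = 6.414
Term 1 = ε^1.25·(…)^4.75 = 1.78×10^-8; Term 2 = ν·Q^9.4·(…)^5.2 = 9.08×10^-7
D = 0.66·(1.78×10^-8 + 9.08×10^-7)^0.04 = 0.3786 m = 379 mm
Check: V = 3.06 m/s, Re = 8.83×10^5, f = 0.01196, h_f = 12.3 m ≈ 13.0 m ✓

D ≈ 379 mm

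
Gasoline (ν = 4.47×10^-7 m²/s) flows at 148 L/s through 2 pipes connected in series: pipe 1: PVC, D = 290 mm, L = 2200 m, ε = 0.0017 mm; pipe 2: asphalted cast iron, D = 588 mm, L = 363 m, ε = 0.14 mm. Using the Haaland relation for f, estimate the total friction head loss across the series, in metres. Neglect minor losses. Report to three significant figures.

Pipe 1: V = 2.241 m/s, Re = 1.45×10^6, ε/D = 5.86×10^-6, f = 0.01102, h_1 = f(L/D)V²/2g = 21.40 m
Pipe 2: V = 0.5450 m/s, Re = 7.17×10^5, ε/D = 2.38×10^-4, f = 0.01527, h_2 = f(L/D)V²/2g = 0.1427 m
Series → Q common, losses add: H = Σh = 21.54 m

H ≈ 21.5 m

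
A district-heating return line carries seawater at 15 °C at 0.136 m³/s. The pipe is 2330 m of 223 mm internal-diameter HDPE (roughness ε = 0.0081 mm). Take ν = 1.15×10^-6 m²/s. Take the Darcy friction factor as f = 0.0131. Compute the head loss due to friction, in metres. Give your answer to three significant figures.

V = 4Q/(πD²) = 4·0.136/(π·0.223²) = 3.482 m/s
h_f = f(L/D)V²/(2g) = 0.01310·(2330/0.223)·3.482²/(2·9.81) = 84.59 m

h_f ≈ 84.6 m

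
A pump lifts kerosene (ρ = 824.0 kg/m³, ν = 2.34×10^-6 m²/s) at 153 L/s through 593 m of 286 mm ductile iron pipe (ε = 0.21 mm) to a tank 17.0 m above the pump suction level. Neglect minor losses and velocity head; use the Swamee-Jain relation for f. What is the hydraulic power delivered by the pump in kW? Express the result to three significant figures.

V = 4Q/(πD²) = 2.382 m/s; Re = 2.91×10^5; ε/D = 7.34×10^-4; f = 0.01959
h_f = f(L/D)V²/2g = 11.74 m
Total head H = z + h_f = 17.0 + 11.74 = 28.74 m
P_hyd = ρgQH = 824.0·9.81·0.153·28.74 = 35.55 kW

P_hyd ≈ 35.5 kW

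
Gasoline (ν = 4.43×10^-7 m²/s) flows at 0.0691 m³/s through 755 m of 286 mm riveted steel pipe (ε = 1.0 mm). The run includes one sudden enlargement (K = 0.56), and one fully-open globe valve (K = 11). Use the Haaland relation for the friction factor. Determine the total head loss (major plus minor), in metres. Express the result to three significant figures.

V = 4Q/(πD²) = 1.076 m/s; V²/2g = 0.05897 m
Re = 6.94×10^5, ε/D = 0.00350 → f = 0.02754 (Haaland)
Major: h_f = f(L/D)·V²/2g = 0.02754·2640·0.05897 = 4.287 m
Minor: ΣK = 11.6; h_m = ΣK·V²/2g = 0.6817 m
Total H_L = 4.287 + 0.6817 = 4.969 m

H_L ≈ 4.97 m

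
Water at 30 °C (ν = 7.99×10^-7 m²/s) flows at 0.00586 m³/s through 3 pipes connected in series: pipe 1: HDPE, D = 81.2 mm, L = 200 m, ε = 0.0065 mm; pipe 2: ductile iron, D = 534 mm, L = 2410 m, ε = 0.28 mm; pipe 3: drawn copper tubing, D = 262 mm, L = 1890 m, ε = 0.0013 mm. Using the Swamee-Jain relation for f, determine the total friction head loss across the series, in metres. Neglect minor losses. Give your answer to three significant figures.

H ≈ 2.97 m

Pipe 1: V = 1.132 m/s, Re = 1.15×10^5, ε/D = 8.00×10^-5, f = 0.01787, h_1 = f(L/D)V²/2g = 2.872 m
Pipe 2: V = 0.02617 m/s, Re = 1.75×10^4, ε/D = 5.24×10^-4, f = 0.02789, h_2 = f(L/D)V²/2g = 0.004392 m
Pipe 3: V = 0.1087 m/s, Re = 3.56×10^4, ε/D = 4.96×10^-6, f = 0.02246, h_3 = f(L/D)V²/2g = 0.09755 m
Series → Q common, losses add: H = Σh = 2.974 m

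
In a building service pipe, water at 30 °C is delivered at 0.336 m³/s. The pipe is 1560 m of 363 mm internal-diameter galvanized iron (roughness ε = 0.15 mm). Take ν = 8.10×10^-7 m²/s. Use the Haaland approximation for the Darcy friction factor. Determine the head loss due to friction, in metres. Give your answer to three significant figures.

h_f ≈ 37.8 m

V = 4Q/(πD²) = 4·0.336/(π·0.363²) = 3.247 m/s
Re = VD/ν = 3.247·0.363/8.10×10^-7 = 1.45×10^6 → turbulent
ε/D = 0.15/363 = 4.13×10^-4
Haaland: f = 0.01639
h_f = f(L/D)V²/(2g) = 0.01639·(1560/0.363)·3.247²/(2·9.81) = 37.85 m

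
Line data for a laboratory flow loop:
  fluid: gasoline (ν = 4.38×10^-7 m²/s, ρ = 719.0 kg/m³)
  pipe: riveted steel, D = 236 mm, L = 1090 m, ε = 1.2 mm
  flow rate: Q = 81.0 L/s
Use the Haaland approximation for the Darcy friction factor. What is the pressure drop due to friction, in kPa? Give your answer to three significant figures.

V = 4Q/(πD²) = 4·0.0810/(π·0.236²) = 1.852 m/s
Re = VD/ν = 1.852·0.236/4.38×10^-7 = 9.98×10^5 → turbulent
ε/D = 1.2/236 = 0.00508
Haaland: f = 0.03067
h_f = f(L/D)V²/(2g) = 0.03067·(1090/0.236)·1.852²/(2·9.81) = 24.76 m
Δp = ρg·h_f = 719.0·9.81·24.76 = 174.6 kPa

Δp ≈ 175 kPa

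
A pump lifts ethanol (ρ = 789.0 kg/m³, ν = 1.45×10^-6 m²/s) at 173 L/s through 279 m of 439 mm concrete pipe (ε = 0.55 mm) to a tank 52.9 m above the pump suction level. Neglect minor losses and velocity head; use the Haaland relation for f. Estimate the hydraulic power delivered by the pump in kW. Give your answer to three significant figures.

V = 4Q/(πD²) = 1.143 m/s; Re = 3.46×10^5; ε/D = 0.00125; f = 0.02144
h_f = f(L/D)V²/2g = 0.9071 m
Total head H = z + h_f = 52.9 + 0.9071 = 53.81 m
P_hyd = ρgQH = 789.0·9.81·0.173·53.81 = 72.05 kW

P_hyd ≈ 72.0 kW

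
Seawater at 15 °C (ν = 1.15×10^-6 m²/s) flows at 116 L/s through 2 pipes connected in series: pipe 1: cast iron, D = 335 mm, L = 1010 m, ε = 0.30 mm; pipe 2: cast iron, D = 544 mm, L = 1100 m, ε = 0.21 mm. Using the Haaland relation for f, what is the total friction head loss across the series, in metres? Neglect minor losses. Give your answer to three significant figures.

Pipe 1: V = 1.316 m/s, Re = 3.83×10^5, ε/D = 8.96×10^-4, f = 0.01988, h_1 = f(L/D)V²/2g = 5.292 m
Pipe 2: V = 0.4991 m/s, Re = 2.36×10^5, ε/D = 3.86×10^-4, f = 0.01773, h_2 = f(L/D)V²/2g = 0.4552 m
Series → Q common, losses add: H = Σh = 5.747 m

H ≈ 5.75 m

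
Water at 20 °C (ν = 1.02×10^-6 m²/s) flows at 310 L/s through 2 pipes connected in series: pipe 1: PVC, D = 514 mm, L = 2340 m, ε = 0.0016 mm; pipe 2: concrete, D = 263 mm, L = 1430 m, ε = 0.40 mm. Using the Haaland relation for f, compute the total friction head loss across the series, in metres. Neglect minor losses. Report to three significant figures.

Pipe 1: V = 1.494 m/s, Re = 7.53×10^5, ε/D = 3.11×10^-6, f = 0.01220, h_1 = f(L/D)V²/2g = 6.319 m
Pipe 2: V = 5.706 m/s, Re = 1.47×10^6, ε/D = 0.00152, f = 0.02198, h_2 = f(L/D)V²/2g = 198.4 m
Series → Q common, losses add: H = Σh = 204.7 m

H ≈ 205 m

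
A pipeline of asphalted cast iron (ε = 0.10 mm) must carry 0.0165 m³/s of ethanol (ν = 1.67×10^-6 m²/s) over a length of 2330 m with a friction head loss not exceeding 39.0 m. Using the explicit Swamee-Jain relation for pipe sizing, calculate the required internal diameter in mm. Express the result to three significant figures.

Swamee-Jain (Type III): D = 0.66·[ε^1.25·(LQ²/(gh_f))^4.75 + ν·Q^9.4·(L/(gh_f))^5.2]^0.04
LQ²/(gh_f) = 0.001658; L/(gh_f) = 6.090
Term 1 = ε^1.25·(…)^4.75 = 6.21×10^-19; Term 2 = ν·Q^9.4·(…)^5.2 = 3.52×10^-19
D = 0.66·(6.21×10^-19 + 3.52×10^-19)^0.04 = 0.1256 m = 126 mm
Check: V = 1.33 m/s, Re = 1.00×10^5, f = 0.02160, h_f = 36.2 m ≈ 39.0 m ✓

D ≈ 126 mm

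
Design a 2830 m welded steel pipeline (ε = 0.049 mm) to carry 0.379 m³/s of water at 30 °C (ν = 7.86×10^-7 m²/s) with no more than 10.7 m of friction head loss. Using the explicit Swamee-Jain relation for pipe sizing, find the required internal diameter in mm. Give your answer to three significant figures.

D ≈ 534 mm

Swamee-Jain (Type III): D = 0.66·[ε^1.25·(LQ²/(gh_f))^4.75 + ν·Q^9.4·(L/(gh_f))^5.2]^0.04
LQ²/(gh_f) = 3.873; L/(gh_f) = 26.96
Term 1 = ε^1.25·(…)^4.75 = 0.00255; Term 2 = ν·Q^9.4·(…)^5.2 = 0.00237
D = 0.66·(0.00255 + 0.00237)^0.04 = 0.5336 m = 534 mm
Check: V = 1.69 m/s, Re = 1.15×10^6, f = 0.01323, h_f = 10.3 m ≈ 10.7 m ✓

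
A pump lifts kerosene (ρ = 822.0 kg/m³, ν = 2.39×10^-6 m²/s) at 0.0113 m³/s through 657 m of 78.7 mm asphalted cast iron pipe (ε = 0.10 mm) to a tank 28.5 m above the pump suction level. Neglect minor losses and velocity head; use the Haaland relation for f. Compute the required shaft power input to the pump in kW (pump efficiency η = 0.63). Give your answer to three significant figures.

V = 4Q/(πD²) = 2.323 m/s; Re = 7.65×10^4; ε/D = 0.00127; f = 0.02339
h_f = f(L/D)V²/2g = 53.70 m
Total head H = z + h_f = 28.5 + 53.70 = 82.20 m
P_hyd = ρgQH = 822.0·9.81·0.0113·82.20 = 7.490 kW
P_shaft = P_hyd/η = 7.490/0.63 = 11.89 kW

P_shaft ≈ 11.9 kW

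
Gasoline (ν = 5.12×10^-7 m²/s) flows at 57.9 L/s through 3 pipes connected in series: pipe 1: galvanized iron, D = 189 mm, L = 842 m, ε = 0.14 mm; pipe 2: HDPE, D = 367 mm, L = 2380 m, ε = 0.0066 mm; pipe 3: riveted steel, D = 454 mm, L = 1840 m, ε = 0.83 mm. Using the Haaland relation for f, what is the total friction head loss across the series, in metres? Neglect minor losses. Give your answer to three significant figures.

Pipe 1: V = 2.064 m/s, Re = 7.62×10^5, ε/D = 7.41×10^-4, f = 0.01874, h_1 = f(L/D)V²/2g = 18.13 m
Pipe 2: V = 0.5473 m/s, Re = 3.92×10^5, ε/D = 1.80×10^-5, f = 0.01383, h_2 = f(L/D)V²/2g = 1.369 m
Pipe 3: V = 0.3577 m/s, Re = 3.17×10^5, ε/D = 0.00183, f = 0.02345, h_3 = f(L/D)V²/2g = 0.6197 m
Series → Q common, losses add: H = Σh = 20.12 m

H ≈ 20.1 m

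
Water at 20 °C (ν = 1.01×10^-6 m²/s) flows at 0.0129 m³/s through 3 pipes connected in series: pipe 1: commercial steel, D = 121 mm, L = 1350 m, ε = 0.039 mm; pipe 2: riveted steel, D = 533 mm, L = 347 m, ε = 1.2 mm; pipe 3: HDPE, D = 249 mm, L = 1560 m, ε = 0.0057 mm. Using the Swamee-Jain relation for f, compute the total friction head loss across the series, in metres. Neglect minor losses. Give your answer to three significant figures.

Pipe 1: V = 1.122 m/s, Re = 1.34×10^5, ε/D = 3.22×10^-4, f = 0.01881, h_1 = f(L/D)V²/2g = 13.46 m
Pipe 2: V = 0.05782 m/s, Re = 3.05×10^4, ε/D = 0.00225, f = 0.02884, h_2 = f(L/D)V²/2g = 0.003199 m
Pipe 3: V = 0.2649 m/s, Re = 6.53×10^4, ε/D = 2.29×10^-5, f = 0.01968, h_3 = f(L/D)V²/2g = 0.4409 m
Series → Q common, losses add: H = Σh = 13.91 m

H ≈ 13.9 m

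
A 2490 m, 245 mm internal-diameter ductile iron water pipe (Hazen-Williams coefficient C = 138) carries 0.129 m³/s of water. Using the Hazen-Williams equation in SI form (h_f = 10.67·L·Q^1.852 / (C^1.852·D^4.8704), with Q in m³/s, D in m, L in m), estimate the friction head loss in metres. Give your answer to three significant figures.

h_f = 10.67·2490·0.129^1.852 / (138^1.852·0.245^4.8704) = 61.54 m

h_f ≈ 61.5 m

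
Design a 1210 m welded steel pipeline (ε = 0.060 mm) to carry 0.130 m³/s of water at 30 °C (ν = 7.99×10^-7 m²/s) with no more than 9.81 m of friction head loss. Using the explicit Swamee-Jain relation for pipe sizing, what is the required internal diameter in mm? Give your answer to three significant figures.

Swamee-Jain (Type III): D = 0.66·[ε^1.25·(LQ²/(gh_f))^4.75 + ν·Q^9.4·(L/(gh_f))^5.2]^0.04
LQ²/(gh_f) = 0.2125; L/(gh_f) = 12.57
Term 1 = ε^1.25·(…)^4.75 = 3.37×10^-9; Term 2 = ν·Q^9.4·(…)^5.2 = 1.95×10^-9
D = 0.66·(3.37×10^-9 + 1.95×10^-9)^0.04 = 0.3080 m = 308 mm
Check: V = 1.74 m/s, Re = 6.73×10^5, f = 0.01510, h_f = 9.20 m ≈ 9.81 m ✓

D ≈ 308 mm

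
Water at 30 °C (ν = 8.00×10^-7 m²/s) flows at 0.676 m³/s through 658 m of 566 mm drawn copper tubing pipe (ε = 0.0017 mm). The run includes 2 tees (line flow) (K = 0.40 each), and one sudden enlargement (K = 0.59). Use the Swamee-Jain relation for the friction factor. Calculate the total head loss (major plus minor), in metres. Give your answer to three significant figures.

V = 4Q/(πD²) = 2.687 m/s; V²/2g = 0.3679 m
Re = 1.90×10^6, ε/D = 3.00×10^-6 → f = 0.01056 (Swamee-Jain)
Major: h_f = f(L/D)·V²/2g = 0.01056·1163·0.3679 = 4.517 m
Minor: ΣK = 1.39; h_m = ΣK·V²/2g = 0.5114 m
Total H_L = 4.517 + 0.5114 = 5.028 m

H_L ≈ 5.03 m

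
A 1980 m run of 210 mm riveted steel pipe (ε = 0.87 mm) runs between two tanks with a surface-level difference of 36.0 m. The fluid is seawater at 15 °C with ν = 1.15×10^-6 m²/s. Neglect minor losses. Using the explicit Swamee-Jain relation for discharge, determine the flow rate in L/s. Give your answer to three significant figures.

Swamee-Jain (Type II): Q = -0.965·√(gD⁵h_f/L)·ln[ε/(3.7D) + √(3.17ν²L/(gD³h_f))]
√(gD⁵h_f/L) = √(9.81·0.210⁵·36.0/1980) = 0.008535
ε/(3.7D) = 0.00112; √(3.17ν²L/(gD³h_f)) = 5.04×10^-5
Q = -0.965·0.008535·ln(0.001170) = 0.05560 m³/s
Check: V = 1.61 m/s, Re = 2.93×10^5, f = 0.02922, h_f = 36.2 m ≈ 36.0 m ✓

Q ≈ 55.6 L/s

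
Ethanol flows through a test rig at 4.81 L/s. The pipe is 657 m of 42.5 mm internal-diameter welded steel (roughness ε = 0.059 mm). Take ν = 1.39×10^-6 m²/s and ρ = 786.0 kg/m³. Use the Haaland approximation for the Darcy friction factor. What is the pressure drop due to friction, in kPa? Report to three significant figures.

Δp ≈ 1620 kPa

V = 4Q/(πD²) = 4·0.00481/(π·0.0425²) = 3.391 m/s
Re = VD/ν = 3.391·0.0425/1.39×10^-6 = 1.04×10^5 → turbulent
ε/D = 0.059/42.5 = 0.00139
Haaland: f = 0.02317
h_f = f(L/D)V²/(2g) = 0.02317·(657/0.0425)·3.391²/(2·9.81) = 209.9 m
Δp = ρg·h_f = 786.0·9.81·209.9 = 1618 kPa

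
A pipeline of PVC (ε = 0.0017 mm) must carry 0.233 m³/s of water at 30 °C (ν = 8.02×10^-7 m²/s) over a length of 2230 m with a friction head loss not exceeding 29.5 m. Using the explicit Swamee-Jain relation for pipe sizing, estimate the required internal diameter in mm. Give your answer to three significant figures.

Swamee-Jain (Type III): D = 0.66·[ε^1.25·(LQ²/(gh_f))^4.75 + ν·Q^9.4·(L/(gh_f))^5.2]^0.04
LQ²/(gh_f) = 0.4183; L/(gh_f) = 7.706
Term 1 = ε^1.25·(…)^4.75 = 9.78×10^-10; Term 2 = ν·Q^9.4·(…)^5.2 = 3.70×10^-8
D = 0.66·(9.78×10^-10 + 3.70×10^-8)^0.04 = 0.3332 m = 333 mm
Check: V = 2.67 m/s, Re = 1.11×10^6, f = 0.01154, h_f = 28.1 m ≈ 29.5 m ✓

D ≈ 333 mm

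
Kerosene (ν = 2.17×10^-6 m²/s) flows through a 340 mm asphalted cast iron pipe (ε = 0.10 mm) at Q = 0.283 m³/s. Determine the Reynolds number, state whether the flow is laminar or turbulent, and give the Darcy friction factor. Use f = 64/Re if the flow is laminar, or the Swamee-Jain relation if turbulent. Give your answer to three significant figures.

V = 4Q/(πD²) = 3.117 m/s
Re = VD/ν = 3.117·0.340/2.17×10^-6 = 4.88×10^5
Re > 4000 → turbulent; ε/D = 2.94×10^-4
Swamee-Jain: f = 0.01635

Re ≈ 4.88×10^5; turbulent; f ≈ 0.0164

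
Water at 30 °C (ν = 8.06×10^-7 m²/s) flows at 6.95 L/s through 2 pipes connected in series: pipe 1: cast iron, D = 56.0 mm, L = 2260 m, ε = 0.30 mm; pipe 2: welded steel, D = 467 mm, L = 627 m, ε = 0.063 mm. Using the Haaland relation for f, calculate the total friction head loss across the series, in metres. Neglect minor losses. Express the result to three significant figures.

Pipe 1: V = 2.822 m/s, Re = 1.96×10^5, ε/D = 0.00536, f = 0.03150, h_1 = f(L/D)V²/2g = 515.8 m
Pipe 2: V = 0.04058 m/s, Re = 2.35×10^4, ε/D = 1.35×10^-4, f = 0.02498, h_2 = f(L/D)V²/2g = 0.002814 m
Series → Q common, losses add: H = Σh = 515.8 m

H ≈ 516 m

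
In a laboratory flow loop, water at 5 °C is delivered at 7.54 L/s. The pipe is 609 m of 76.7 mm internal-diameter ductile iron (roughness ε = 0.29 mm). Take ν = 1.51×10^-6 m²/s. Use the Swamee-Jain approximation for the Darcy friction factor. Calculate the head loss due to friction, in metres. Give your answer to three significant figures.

h_f ≈ 31.9 m

V = 4Q/(πD²) = 4·0.00754/(π·0.0767²) = 1.632 m/s
Re = VD/ν = 1.632·0.0767/1.51×10^-6 = 8.29×10^4 → turbulent
ε/D = 0.29/76.7 = 0.00378
Swamee-Jain: f = 0.02957
h_f = f(L/D)V²/(2g) = 0.02957·(609/0.0767)·1.632²/(2·9.81) = 31.87 m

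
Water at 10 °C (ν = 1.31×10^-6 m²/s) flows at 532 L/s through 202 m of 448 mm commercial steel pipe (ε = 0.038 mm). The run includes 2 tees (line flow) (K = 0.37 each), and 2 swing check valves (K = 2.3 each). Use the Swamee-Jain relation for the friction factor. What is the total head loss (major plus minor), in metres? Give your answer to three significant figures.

H_L ≈ 6.53 m

V = 4Q/(πD²) = 3.375 m/s; V²/2g = 0.5805 m
Re = 1.15×10^6, ε/D = 8.48×10^-5 → f = 0.01311 (Swamee-Jain)
Major: h_f = f(L/D)·V²/2g = 0.01311·450.9·0.5805 = 3.432 m
Minor: ΣK = 5.34; h_m = ΣK·V²/2g = 3.100 m
Total H_L = 3.432 + 3.100 = 6.532 m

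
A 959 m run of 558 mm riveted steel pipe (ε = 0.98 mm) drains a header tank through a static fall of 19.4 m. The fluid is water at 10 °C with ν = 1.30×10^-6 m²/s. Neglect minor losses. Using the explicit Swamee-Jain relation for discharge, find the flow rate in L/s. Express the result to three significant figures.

Swamee-Jain (Type II): Q = -0.965·√(gD⁵h_f/L)·ln[ε/(3.7D) + √(3.17ν²L/(gD³h_f))]
√(gD⁵h_f/L) = √(9.81·0.558⁵·19.4/959) = 0.1036
ε/(3.7D) = 4.75×10^-4; √(3.17ν²L/(gD³h_f)) = 1.25×10^-5
Q = -0.965·0.1036·ln(4.871×10^-4) = 0.7626 m³/s
Check: V = 3.12 m/s, Re = 1.34×10^6, f = 0.02285, h_f = 19.5 m ≈ 19.4 m ✓

Q ≈ 763 L/s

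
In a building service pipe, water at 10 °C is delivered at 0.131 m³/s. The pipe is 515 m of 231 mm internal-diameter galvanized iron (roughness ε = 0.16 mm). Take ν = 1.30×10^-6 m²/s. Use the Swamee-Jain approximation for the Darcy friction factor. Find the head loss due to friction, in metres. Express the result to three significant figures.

V = 4Q/(πD²) = 4·0.131/(π·0.231²) = 3.126 m/s
Re = VD/ν = 3.126·0.231/1.30×10^-6 = 5.55×10^5 → turbulent
ε/D = 0.16/231 = 6.93×10^-4
Swamee-Jain: f = 0.01881
h_f = f(L/D)V²/(2g) = 0.01881·(515/0.231)·3.126²/(2·9.81) = 20.88 m

h_f ≈ 20.9 m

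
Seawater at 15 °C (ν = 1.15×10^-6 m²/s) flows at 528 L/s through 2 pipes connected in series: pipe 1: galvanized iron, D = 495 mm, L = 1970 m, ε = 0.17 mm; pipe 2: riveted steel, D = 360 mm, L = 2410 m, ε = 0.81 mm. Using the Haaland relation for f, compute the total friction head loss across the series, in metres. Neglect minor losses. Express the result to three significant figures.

H ≈ 247 m

Pipe 1: V = 2.744 m/s, Re = 1.18×10^6, ε/D = 3.43×10^-4, f = 0.01590, h_1 = f(L/D)V²/2g = 24.28 m
Pipe 2: V = 5.187 m/s, Re = 1.62×10^6, ε/D = 0.00225, f = 0.02431, h_2 = f(L/D)V²/2g = 223.2 m
Series → Q common, losses add: H = Σh = 247.5 m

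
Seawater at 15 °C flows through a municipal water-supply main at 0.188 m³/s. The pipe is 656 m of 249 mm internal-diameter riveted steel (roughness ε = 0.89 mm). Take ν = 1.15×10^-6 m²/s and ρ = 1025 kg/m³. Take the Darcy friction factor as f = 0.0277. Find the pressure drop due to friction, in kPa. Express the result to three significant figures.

Δp ≈ 557 kPa

V = 4Q/(πD²) = 4·0.188/(π·0.249²) = 3.861 m/s
h_f = f(L/D)V²/(2g) = 0.02770·(656/0.249)·3.861²/(2·9.81) = 55.44 m
Δp = ρg·h_f = 1025·9.81·55.44 = 557.5 kPa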